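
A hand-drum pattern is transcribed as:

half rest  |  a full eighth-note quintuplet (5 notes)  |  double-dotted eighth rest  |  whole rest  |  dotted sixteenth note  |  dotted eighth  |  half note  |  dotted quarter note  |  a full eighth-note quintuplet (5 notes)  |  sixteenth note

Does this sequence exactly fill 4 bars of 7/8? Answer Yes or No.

No

One bar of 7/8 = 28 thirty-second notes, so 4 bars = 112.
Working in thirty-second notes: half rest = 16; a full eighth-note quintuplet (5 notes) (five quintuplet eighths span one half) = 16; double-dotted eighth rest = 7; whole rest = 32; dotted sixteenth note = 3; dotted eighth = 6; half note = 16; dotted quarter note = 12; a full eighth-note quintuplet (5 notes) (five quintuplet eighths span one half) = 16; sixteenth note = 2.
Altogether 16 + 16 + 7 + 32 + 3 + 6 + 16 + 12 + 16 + 2 = 126.
126 exceeds 112, so the answer is No.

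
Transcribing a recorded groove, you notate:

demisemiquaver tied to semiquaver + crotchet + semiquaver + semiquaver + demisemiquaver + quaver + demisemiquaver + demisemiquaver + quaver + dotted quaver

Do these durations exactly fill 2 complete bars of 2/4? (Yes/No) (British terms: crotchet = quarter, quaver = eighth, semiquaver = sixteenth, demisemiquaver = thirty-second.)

Yes

One bar of 2/4 = 16 thirty-second notes, so 2 bars = 32.
Each duration in thirty-second notes: demisemiquaver tied to semiquaver (demisemiquaver + semiquaver) = 3; crotchet = 8; semiquaver = 2; semiquaver = 2; demisemiquaver = 1; quaver = 4; demisemiquaver = 1; demisemiquaver = 1; quaver = 4; dotted quaver = 6.
Altogether 3 + 8 + 2 + 2 + 1 + 4 + 1 + 1 + 4 + 6 = 32.
32 equals 32, so the answer is Yes.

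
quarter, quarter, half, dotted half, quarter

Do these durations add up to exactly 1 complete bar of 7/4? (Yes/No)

No

One bar of 7/4 = 7 quarter notes.
Each duration in quarter notes: quarter = 1; quarter = 1; half = 2; dotted half = 3; quarter = 1.
Sum: 1 + 1 + 2 + 3 + 1 = 8.
8 exceeds 7, so the answer is No.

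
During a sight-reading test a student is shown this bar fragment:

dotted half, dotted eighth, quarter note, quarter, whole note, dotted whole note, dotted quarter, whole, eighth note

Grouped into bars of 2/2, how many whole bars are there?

5

One bar of 2/2 = 16 sixteenth notes.
Each duration in sixteenth notes: dotted half = 12; dotted eighth = 3; quarter note = 4; quarter = 4; whole note = 16; dotted whole note = 24; dotted quarter = 6; whole = 16; eighth note = 2.
Altogether 12 + 3 + 4 + 4 + 16 + 24 + 6 + 16 + 2 = 87.
87 ÷ 16 = 5 complete bars with 7 left over.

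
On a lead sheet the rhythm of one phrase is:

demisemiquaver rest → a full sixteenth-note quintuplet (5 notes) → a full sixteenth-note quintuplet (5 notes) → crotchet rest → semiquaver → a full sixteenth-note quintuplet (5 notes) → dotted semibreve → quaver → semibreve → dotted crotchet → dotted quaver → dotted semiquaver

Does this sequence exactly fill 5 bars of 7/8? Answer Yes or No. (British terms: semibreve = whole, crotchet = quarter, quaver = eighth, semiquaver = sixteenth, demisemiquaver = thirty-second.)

Yes

One bar of 7/8 = 28 thirty-second notes, so 5 bars = 140.
In thirty-second notes: demisemiquaver rest = 1; a full sixteenth-note quintuplet (5 notes) (five quintuplet sixteenths span one quarter) = 8; a full sixteenth-note quintuplet (5 notes) (five quintuplet sixteenths span one quarter) = 8; crotchet rest = 8; semiquaver = 2; a full sixteenth-note quintuplet (5 notes) (five quintuplet sixteenths span one quarter) = 8; dotted semibreve = 48; quaver = 4; semibreve = 32; dotted crotchet = 12; dotted quaver = 6; dotted semiquaver = 3.
Adding: 1 + 8 + 8 + 8 + 2 + 8 + 48 + 4 + 32 + 12 + 6 + 3 = 140.
140 equals 140, so the answer is Yes.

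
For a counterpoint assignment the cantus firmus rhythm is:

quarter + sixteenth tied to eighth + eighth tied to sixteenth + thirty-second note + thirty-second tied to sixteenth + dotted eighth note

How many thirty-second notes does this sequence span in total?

30

Express everything in thirty-second notes: quarter = 8; sixteenth tied to eighth (sixteenth + eighth) = 6; eighth tied to sixteenth (eighth + sixteenth) = 6; thirty-second note = 1; thirty-second tied to sixteenth (thirty-second + sixteenth) = 3; dotted eighth note = 6.
Altogether 8 + 6 + 6 + 1 + 3 + 6 = 30 thirty-second notes.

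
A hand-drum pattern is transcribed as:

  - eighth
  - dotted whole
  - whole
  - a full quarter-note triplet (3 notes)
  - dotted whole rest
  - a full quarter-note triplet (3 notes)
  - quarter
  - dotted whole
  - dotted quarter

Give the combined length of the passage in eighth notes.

58

Express everything in eighth notes: eighth = 1; dotted whole = 12; whole = 8; a full quarter-note triplet (3 notes) (three triplet quarters span one half) = 4; dotted whole rest = 12; a full quarter-note triplet (3 notes) (three triplet quarters span one half) = 4; quarter = 2; dotted whole = 12; dotted quarter = 3.
Altogether 1 + 12 + 8 + 4 + 12 + 4 + 2 + 12 + 3 = 58 eighth notes.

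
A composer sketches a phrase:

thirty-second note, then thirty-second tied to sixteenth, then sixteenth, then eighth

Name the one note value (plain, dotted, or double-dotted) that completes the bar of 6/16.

sixteenth note

The bar of 6/16 = 12 thirty-second notes.
Working in thirty-second notes: thirty-second note = 1; thirty-second tied to sixteenth (thirty-second + sixteenth) = 3; sixteenth = 2; eighth = 4.
Total: 1 + 3 + 2 + 4 = 10.
Remaining: 12 − 10 = 2 thirty-second notes, which is a sixteenth note.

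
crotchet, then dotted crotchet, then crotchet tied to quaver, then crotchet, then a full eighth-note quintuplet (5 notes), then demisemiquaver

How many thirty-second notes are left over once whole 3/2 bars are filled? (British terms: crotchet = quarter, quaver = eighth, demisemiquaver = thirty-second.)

One bar of 3/2 = 48 thirty-second notes.
Express everything in thirty-second notes: crotchet = 8; dotted crotchet = 12; crotchet tied to quaver (crotchet + quaver) = 12; crotchet = 8; a full eighth-note quintuplet (5 notes) (five quintuplet eighths span one half) = 16; demisemiquaver = 1.
Sum: 8 + 12 + 12 + 8 + 16 + 1 = 57.
57 ÷ 48 = 1 complete bar with 9 thirty-second notes remaining.

9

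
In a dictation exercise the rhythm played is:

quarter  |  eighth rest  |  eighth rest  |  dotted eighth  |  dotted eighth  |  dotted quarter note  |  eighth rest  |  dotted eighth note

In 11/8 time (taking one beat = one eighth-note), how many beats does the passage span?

12.5

One eighth-note beat = 2 sixteenth notes.
Working in sixteenth notes: quarter = 4; eighth rest = 2; eighth rest = 2; dotted eighth = 3; dotted eighth = 3; dotted quarter note = 6; eighth rest = 2; dotted eighth note = 3.
Sum: 4 + 2 + 2 + 3 + 3 + 6 + 2 + 3 = 25.
25 ÷ 2 = 12.5 beats.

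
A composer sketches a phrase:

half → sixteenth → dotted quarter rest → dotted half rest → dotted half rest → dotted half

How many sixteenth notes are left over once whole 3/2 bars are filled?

One bar of 3/2 = 24 sixteenth notes.
Convert each value to sixteenth notes: half = 8; sixteenth = 1; dotted quarter rest = 6; dotted half rest = 12; dotted half rest = 12; dotted half = 12.
Adding: 8 + 1 + 6 + 12 + 12 + 12 = 51.
51 ÷ 24 = 2 complete bars with 3 sixteenth notes remaining.

3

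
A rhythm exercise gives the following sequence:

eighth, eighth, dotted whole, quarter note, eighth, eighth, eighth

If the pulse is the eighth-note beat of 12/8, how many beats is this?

One eighth-note beat = 2 sixteenth notes.
Working in sixteenth notes: eighth = 2; eighth = 2; dotted whole = 24; quarter note = 4; eighth = 2; eighth = 2; eighth = 2.
Altogether 2 + 2 + 24 + 4 + 2 + 2 + 2 = 38.
38 ÷ 2 = 19 beats.

19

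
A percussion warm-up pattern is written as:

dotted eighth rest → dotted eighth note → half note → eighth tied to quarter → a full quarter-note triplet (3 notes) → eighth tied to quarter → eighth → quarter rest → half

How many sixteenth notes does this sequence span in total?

Working in sixteenth notes: dotted eighth rest = 3; dotted eighth note = 3; half note = 8; eighth tied to quarter (eighth + quarter) = 6; a full quarter-note triplet (3 notes) (three triplet quarters span one half) = 8; eighth tied to quarter (eighth + quarter) = 6; eighth = 2; quarter rest = 4; half = 8.
Altogether 3 + 3 + 8 + 6 + 8 + 6 + 2 + 4 + 8 = 48 sixteenth notes.

48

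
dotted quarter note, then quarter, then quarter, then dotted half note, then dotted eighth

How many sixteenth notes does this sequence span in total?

Express everything in sixteenth notes: dotted quarter note = 6; quarter = 4; quarter = 4; dotted half note = 12; dotted eighth = 3.
Adding: 6 + 4 + 4 + 12 + 3 = 29 sixteenth notes.

29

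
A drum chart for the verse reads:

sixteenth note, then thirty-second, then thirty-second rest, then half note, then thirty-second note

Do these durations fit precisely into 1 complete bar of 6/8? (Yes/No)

One bar of 6/8 = 24 thirty-second notes.
In thirty-second notes: sixteenth note = 2; thirty-second = 1; thirty-second rest = 1; half note = 16; thirty-second note = 1.
Adding: 2 + 1 + 1 + 16 + 1 = 21.
21 falls short of 24, so the answer is No.

No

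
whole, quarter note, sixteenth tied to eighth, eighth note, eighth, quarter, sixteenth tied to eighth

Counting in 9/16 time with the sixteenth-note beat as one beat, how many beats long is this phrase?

One sixteenth-note beat = 2 thirty-second notes.
In thirty-second notes: whole = 32; quarter note = 8; sixteenth tied to eighth (sixteenth + eighth) = 6; eighth note = 4; eighth = 4; quarter = 8; sixteenth tied to eighth (sixteenth + eighth) = 6.
Total: 32 + 8 + 6 + 4 + 4 + 8 + 6 = 68.
68 ÷ 2 = 34 beats.

34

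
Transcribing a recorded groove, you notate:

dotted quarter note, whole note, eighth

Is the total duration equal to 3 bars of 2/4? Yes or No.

One bar of 2/4 = 4 eighth notes, so 3 bars = 12.
Working in eighth notes: dotted quarter note = 3; whole note = 8; eighth = 1.
Altogether 3 + 8 + 1 = 12.
12 equals 12, so the answer is Yes.

Yes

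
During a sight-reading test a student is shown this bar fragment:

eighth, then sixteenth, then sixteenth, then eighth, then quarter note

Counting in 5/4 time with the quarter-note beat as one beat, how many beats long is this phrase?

One quarter-note beat = 4 sixteenth notes.
Each duration in sixteenth notes: eighth = 2; sixteenth = 1; sixteenth = 1; eighth = 2; quarter note = 4.
Total: 2 + 1 + 1 + 2 + 4 = 10.
10 ÷ 4 = 2.5 beats.

2.5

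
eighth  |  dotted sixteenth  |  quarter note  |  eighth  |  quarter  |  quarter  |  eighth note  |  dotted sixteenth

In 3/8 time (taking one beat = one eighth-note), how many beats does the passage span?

10.5

One eighth-note beat = 4 thirty-second notes.
Working in thirty-second notes: eighth = 4; dotted sixteenth = 3; quarter note = 8; eighth = 4; quarter = 8; quarter = 8; eighth note = 4; dotted sixteenth = 3.
Sum: 4 + 3 + 8 + 4 + 8 + 8 + 4 + 3 = 42.
42 ÷ 4 = 10.5 beats.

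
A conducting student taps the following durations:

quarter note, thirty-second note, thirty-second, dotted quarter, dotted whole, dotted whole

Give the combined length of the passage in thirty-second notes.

118

Convert each value to thirty-second notes: quarter note = 8; thirty-second note = 1; thirty-second = 1; dotted quarter = 12; dotted whole = 48; dotted whole = 48.
Sum: 8 + 1 + 1 + 12 + 48 + 48 = 118 thirty-second notes.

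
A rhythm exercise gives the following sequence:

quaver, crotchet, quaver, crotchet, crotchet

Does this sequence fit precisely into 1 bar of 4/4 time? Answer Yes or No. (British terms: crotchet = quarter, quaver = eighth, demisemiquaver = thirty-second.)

Yes

One bar of 4/4 = 8 eighth notes.
Each duration in eighth notes: quaver = 1; crotchet = 2; quaver = 1; crotchet = 2; crotchet = 2.
Total: 1 + 2 + 1 + 2 + 2 = 8.
8 equals 8, so the answer is Yes.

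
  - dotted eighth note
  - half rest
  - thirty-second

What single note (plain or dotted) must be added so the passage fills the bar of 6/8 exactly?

thirty-second note

The bar of 6/8 = 24 thirty-second notes.
In thirty-second notes: dotted eighth note = 6; half rest = 16; thirty-second = 1.
Altogether 6 + 16 + 1 = 23.
Remaining: 24 − 23 = 1 thirty-second note, which is a thirty-second note.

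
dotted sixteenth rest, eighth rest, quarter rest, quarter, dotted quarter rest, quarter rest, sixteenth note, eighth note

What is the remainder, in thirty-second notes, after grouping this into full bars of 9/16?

One bar of 9/16 = 18 thirty-second notes.
Each duration in thirty-second notes: dotted sixteenth rest = 3; eighth rest = 4; quarter rest = 8; quarter = 8; dotted quarter rest = 12; quarter rest = 8; sixteenth note = 2; eighth note = 4.
Adding: 3 + 4 + 8 + 8 + 12 + 8 + 2 + 4 = 49.
49 ÷ 18 = 2 complete bars with 13 thirty-second notes remaining.

13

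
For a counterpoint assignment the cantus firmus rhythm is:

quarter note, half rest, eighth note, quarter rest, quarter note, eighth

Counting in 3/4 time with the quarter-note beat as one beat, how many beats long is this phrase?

6

One quarter-note beat = 2 eighth notes.
Each duration in eighth notes: quarter note = 2; half rest = 4; eighth note = 1; quarter rest = 2; quarter note = 2; eighth = 1.
Sum: 2 + 4 + 1 + 2 + 2 + 1 = 12.
12 ÷ 2 = 6 beats.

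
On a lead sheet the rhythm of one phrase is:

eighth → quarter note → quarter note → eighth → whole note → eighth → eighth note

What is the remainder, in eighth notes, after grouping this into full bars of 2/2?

One bar of 2/2 = 8 eighth notes.
Each duration in eighth notes: eighth = 1; quarter note = 2; quarter note = 2; eighth = 1; whole note = 8; eighth = 1; eighth note = 1.
Adding: 1 + 2 + 2 + 1 + 8 + 1 + 1 = 16.
16 ÷ 8 = 2 complete bars with 0 eighth notes remaining.

0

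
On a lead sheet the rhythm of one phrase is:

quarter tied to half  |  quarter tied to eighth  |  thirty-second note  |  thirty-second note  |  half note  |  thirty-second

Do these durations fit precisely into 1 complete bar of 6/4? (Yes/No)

No

One bar of 6/4 = 48 thirty-second notes.
In thirty-second notes: quarter tied to half (quarter + half) = 24; quarter tied to eighth (quarter + eighth) = 12; thirty-second note = 1; thirty-second note = 1; half note = 16; thirty-second = 1.
Adding: 24 + 12 + 1 + 1 + 16 + 1 = 55.
55 exceeds 48, so the answer is No.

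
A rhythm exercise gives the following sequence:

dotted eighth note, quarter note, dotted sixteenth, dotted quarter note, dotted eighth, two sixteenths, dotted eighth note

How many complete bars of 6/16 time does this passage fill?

One bar of 6/16 = 12 thirty-second notes.
Convert each value to thirty-second notes: dotted eighth note = 6; quarter note = 8; dotted sixteenth = 3; dotted quarter note = 12; dotted eighth = 6; sixteenth = 2; sixteenth = 2; dotted eighth note = 6.
Total: 6 + 8 + 3 + 12 + 6 + 2 + 2 + 6 = 45.
45 ÷ 12 = 3 complete bars with 9 left over.

3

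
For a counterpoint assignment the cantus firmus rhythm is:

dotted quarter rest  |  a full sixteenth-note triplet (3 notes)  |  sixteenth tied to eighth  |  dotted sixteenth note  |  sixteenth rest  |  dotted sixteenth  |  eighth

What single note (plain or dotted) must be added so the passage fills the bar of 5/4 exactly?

dotted eighth note

The bar of 5/4 = 40 thirty-second notes.
Express everything in thirty-second notes: dotted quarter rest = 12; a full sixteenth-note triplet (3 notes) (three triplet sixteenths span one eighth) = 4; sixteenth tied to eighth (sixteenth + eighth) = 6; dotted sixteenth note = 3; sixteenth rest = 2; dotted sixteenth = 3; eighth = 4.
Altogether 12 + 4 + 6 + 3 + 2 + 3 + 4 = 34.
Remaining: 40 − 34 = 6 thirty-second notes, which is a dotted eighth note.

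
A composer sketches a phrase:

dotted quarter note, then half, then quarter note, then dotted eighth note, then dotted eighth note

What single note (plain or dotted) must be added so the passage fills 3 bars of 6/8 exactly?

3 bars of 6/8 = 36 sixteenth notes.
Convert each value to sixteenth notes: dotted quarter note = 6; half = 8; quarter note = 4; dotted eighth note = 3; dotted eighth note = 3.
Total: 6 + 8 + 4 + 3 + 3 = 24.
Remaining: 36 − 24 = 12 sixteenth notes, which is a dotted half note.

dotted half note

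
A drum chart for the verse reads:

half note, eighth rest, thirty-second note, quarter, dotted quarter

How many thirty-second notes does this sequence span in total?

41

Express everything in thirty-second notes: half note = 16; eighth rest = 4; thirty-second note = 1; quarter = 8; dotted quarter = 12.
Sum: 16 + 4 + 1 + 8 + 12 = 41 thirty-second notes.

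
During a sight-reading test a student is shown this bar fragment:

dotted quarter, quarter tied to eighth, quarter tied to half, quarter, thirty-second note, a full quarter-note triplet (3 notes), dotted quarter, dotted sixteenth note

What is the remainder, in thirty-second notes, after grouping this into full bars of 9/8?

One bar of 9/8 = 36 thirty-second notes.
Each duration in thirty-second notes: dotted quarter = 12; quarter tied to eighth (quarter + eighth) = 12; quarter tied to half (quarter + half) = 24; quarter = 8; thirty-second note = 1; a full quarter-note triplet (3 notes) (three triplet quarters span one half) = 16; dotted quarter = 12; dotted sixteenth note = 3.
Total: 12 + 12 + 24 + 8 + 1 + 16 + 12 + 3 = 88.
88 ÷ 36 = 2 complete bars with 16 thirty-second notes remaining.

16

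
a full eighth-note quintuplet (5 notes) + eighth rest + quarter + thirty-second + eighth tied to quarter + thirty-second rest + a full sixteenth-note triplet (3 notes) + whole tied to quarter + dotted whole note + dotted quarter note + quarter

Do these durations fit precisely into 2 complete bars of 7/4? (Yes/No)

No

One bar of 7/4 = 56 thirty-second notes, so 2 bars = 112.
Convert each value to thirty-second notes: a full eighth-note quintuplet (5 notes) (five quintuplet eighths span one half) = 16; eighth rest = 4; quarter = 8; thirty-second = 1; eighth tied to quarter (eighth + quarter) = 12; thirty-second rest = 1; a full sixteenth-note triplet (3 notes) (three triplet sixteenths span one eighth) = 4; whole tied to quarter (whole + quarter) = 40; dotted whole note = 48; dotted quarter note = 12; quarter = 8.
Adding: 16 + 4 + 8 + 1 + 12 + 1 + 4 + 40 + 48 + 12 + 8 = 154.
154 exceeds 112, so the answer is No.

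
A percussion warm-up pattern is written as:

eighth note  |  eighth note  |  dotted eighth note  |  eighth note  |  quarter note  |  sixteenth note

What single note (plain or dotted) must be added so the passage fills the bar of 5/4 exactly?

dotted quarter note

The bar of 5/4 = 20 sixteenth notes.
Each duration in sixteenth notes: eighth note = 2; eighth note = 2; dotted eighth note = 3; eighth note = 2; quarter note = 4; sixteenth note = 1.
Altogether 2 + 2 + 3 + 2 + 4 + 1 = 14.
Remaining: 20 − 14 = 6 sixteenth notes, which is a dotted quarter note.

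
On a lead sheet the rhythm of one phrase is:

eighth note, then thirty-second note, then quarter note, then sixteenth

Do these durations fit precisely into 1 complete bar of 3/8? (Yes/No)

No

One bar of 3/8 = 12 thirty-second notes.
Working in thirty-second notes: eighth note = 4; thirty-second note = 1; quarter note = 8; sixteenth = 2.
Total: 4 + 1 + 8 + 2 = 15.
15 exceeds 12, so the answer is No.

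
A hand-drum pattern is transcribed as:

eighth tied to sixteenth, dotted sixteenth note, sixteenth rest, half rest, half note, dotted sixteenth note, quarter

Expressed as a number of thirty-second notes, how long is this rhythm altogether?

54

In thirty-second notes: eighth tied to sixteenth (eighth + sixteenth) = 6; dotted sixteenth note = 3; sixteenth rest = 2; half rest = 16; half note = 16; dotted sixteenth note = 3; quarter = 8.
Adding: 6 + 3 + 2 + 16 + 16 + 3 + 8 = 54 thirty-second notes.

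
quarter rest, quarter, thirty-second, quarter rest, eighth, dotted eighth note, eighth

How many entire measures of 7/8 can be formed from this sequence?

1

One bar of 7/8 = 28 thirty-second notes.
Express everything in thirty-second notes: quarter rest = 8; quarter = 8; thirty-second = 1; quarter rest = 8; eighth = 4; dotted eighth note = 6; eighth = 4.
Altogether 8 + 8 + 1 + 8 + 4 + 6 + 4 = 39.
39 ÷ 28 = 1 complete bar with 11 left over.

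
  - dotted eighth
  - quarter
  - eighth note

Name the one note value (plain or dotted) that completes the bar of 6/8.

The bar of 6/8 = 12 sixteenth notes.
Convert each value to sixteenth notes: dotted eighth = 3; quarter = 4; eighth note = 2.
Adding: 3 + 4 + 2 = 9.
Remaining: 12 − 9 = 3 sixteenth notes, which is a dotted eighth note.

dotted eighth note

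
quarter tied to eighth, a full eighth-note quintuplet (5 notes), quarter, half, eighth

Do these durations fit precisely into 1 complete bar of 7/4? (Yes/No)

Yes

One bar of 7/4 = 14 eighth notes.
Convert each value to eighth notes: quarter tied to eighth (quarter + eighth) = 3; a full eighth-note quintuplet (5 notes) (five quintuplet eighths span one half) = 4; quarter = 2; half = 4; eighth = 1.
Adding: 3 + 4 + 2 + 4 + 1 = 14.
14 equals 14, so the answer is Yes.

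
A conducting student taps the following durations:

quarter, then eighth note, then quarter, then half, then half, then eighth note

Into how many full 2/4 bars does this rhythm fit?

3

One bar of 2/4 = 4 eighth notes.
Working in eighth notes: quarter = 2; eighth note = 1; quarter = 2; half = 4; half = 4; eighth note = 1.
Altogether 2 + 1 + 2 + 4 + 4 + 1 = 14.
14 ÷ 4 = 3 complete bars with 2 left over.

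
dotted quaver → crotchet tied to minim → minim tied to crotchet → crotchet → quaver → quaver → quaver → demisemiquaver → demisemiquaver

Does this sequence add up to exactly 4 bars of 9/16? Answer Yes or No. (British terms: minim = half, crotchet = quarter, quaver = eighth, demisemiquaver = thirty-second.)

No

One bar of 9/16 = 18 thirty-second notes, so 4 bars = 72.
Express everything in thirty-second notes: dotted quaver = 6; crotchet tied to minim (crotchet + minim) = 24; minim tied to crotchet (minim + crotchet) = 24; crotchet = 8; quaver = 4; quaver = 4; quaver = 4; demisemiquaver = 1; demisemiquaver = 1.
Total: 6 + 24 + 24 + 8 + 4 + 4 + 4 + 1 + 1 = 76.
76 exceeds 72, so the answer is No.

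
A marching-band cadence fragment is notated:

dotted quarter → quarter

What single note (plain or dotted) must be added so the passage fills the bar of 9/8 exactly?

half note

The bar of 9/8 = 9 eighth notes.
Each duration in eighth notes: dotted quarter = 3; quarter = 2.
Sum: 3 + 2 = 5.
Remaining: 9 − 5 = 4 eighth notes, which is a half note.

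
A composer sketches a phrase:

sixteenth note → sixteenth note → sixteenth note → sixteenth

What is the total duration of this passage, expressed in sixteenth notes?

4

Express everything in sixteenth notes: sixteenth note = 1; sixteenth note = 1; sixteenth note = 1; sixteenth = 1.
Adding: 1 + 1 + 1 + 1 = 4 sixteenth notes.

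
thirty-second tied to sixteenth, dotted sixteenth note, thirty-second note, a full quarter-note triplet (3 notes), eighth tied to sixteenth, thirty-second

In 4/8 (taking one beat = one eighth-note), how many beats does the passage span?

One eighth-note beat = 4 thirty-second notes.
Express everything in thirty-second notes: thirty-second tied to sixteenth (thirty-second + sixteenth) = 3; dotted sixteenth note = 3; thirty-second note = 1; a full quarter-note triplet (3 notes) (three triplet quarters span one half) = 16; eighth tied to sixteenth (eighth + sixteenth) = 6; thirty-second = 1.
Altogether 3 + 3 + 1 + 16 + 6 + 1 = 30.
30 ÷ 4 = 7.5 beats.

7.5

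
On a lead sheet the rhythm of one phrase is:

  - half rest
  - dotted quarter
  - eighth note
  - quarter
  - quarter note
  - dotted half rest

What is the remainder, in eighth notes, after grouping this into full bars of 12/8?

One bar of 12/8 = 12 eighth notes.
Working in eighth notes: half rest = 4; dotted quarter = 3; eighth note = 1; quarter = 2; quarter note = 2; dotted half rest = 6.
Altogether 4 + 3 + 1 + 2 + 2 + 6 = 18.
18 ÷ 12 = 1 complete bar with 6 eighth notes remaining.

6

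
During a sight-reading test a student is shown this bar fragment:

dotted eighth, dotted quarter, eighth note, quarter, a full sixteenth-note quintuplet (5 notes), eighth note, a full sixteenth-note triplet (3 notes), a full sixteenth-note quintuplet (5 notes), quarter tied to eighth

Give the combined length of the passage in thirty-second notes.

Each duration in thirty-second notes: dotted eighth = 6; dotted quarter = 12; eighth note = 4; quarter = 8; a full sixteenth-note quintuplet (5 notes) (five quintuplet sixteenths span one quarter) = 8; eighth note = 4; a full sixteenth-note triplet (3 notes) (three triplet sixteenths span one eighth) = 4; a full sixteenth-note quintuplet (5 notes) (five quintuplet sixteenths span one quarter) = 8; quarter tied to eighth (quarter + eighth) = 12.
Adding: 6 + 12 + 4 + 8 + 8 + 4 + 4 + 8 + 12 = 66 thirty-second notes.

66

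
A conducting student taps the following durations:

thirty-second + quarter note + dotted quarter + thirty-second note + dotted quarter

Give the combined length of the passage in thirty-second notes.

Each duration in thirty-second notes: thirty-second = 1; quarter note = 8; dotted quarter = 12; thirty-second note = 1; dotted quarter = 12.
Sum: 1 + 8 + 12 + 1 + 12 = 34 thirty-second notes.

34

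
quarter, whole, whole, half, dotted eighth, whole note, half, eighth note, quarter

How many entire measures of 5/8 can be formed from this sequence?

One bar of 5/8 = 10 sixteenth notes.
Working in sixteenth notes: quarter = 4; whole = 16; whole = 16; half = 8; dotted eighth = 3; whole note = 16; half = 8; eighth note = 2; quarter = 4.
Sum: 4 + 16 + 16 + 8 + 3 + 16 + 8 + 2 + 4 = 77.
77 ÷ 10 = 7 complete bars with 7 left over.

7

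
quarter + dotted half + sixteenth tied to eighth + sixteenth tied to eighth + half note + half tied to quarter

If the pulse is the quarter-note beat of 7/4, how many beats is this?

10.5

One quarter-note beat = 4 sixteenth notes.
Express everything in sixteenth notes: quarter = 4; dotted half = 12; sixteenth tied to eighth (sixteenth + eighth) = 3; sixteenth tied to eighth (sixteenth + eighth) = 3; half note = 8; half tied to quarter (half + quarter) = 12.
Altogether 4 + 12 + 3 + 3 + 8 + 12 = 42.
42 ÷ 4 = 10.5 beats.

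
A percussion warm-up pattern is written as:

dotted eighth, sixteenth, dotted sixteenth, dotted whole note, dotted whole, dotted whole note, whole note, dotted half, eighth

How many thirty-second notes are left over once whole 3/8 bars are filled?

One bar of 3/8 = 12 thirty-second notes.
Each duration in thirty-second notes: dotted eighth = 6; sixteenth = 2; dotted sixteenth = 3; dotted whole note = 48; dotted whole = 48; dotted whole note = 48; whole note = 32; dotted half = 24; eighth = 4.
Adding: 6 + 2 + 3 + 48 + 48 + 48 + 32 + 24 + 4 = 215.
215 ÷ 12 = 17 complete bars with 11 thirty-second notes remaining.

11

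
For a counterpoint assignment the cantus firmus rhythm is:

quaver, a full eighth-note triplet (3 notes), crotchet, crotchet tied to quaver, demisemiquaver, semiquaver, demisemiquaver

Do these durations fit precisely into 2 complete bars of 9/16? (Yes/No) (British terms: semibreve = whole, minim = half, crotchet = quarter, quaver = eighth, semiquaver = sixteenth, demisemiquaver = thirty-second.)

Yes

One bar of 9/16 = 18 thirty-second notes, so 2 bars = 36.
In thirty-second notes: quaver = 4; a full eighth-note triplet (3 notes) (three triplet eighths span one quarter) = 8; crotchet = 8; crotchet tied to quaver (crotchet + quaver) = 12; demisemiquaver = 1; semiquaver = 2; demisemiquaver = 1.
Sum: 4 + 8 + 8 + 12 + 1 + 2 + 1 = 36.
36 equals 36, so the answer is Yes.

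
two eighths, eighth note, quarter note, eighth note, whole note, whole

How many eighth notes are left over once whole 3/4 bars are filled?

4

One bar of 3/4 = 6 eighth notes.
Working in eighth notes: eighth = 1; eighth = 1; eighth note = 1; quarter note = 2; eighth note = 1; whole note = 8; whole = 8.
Altogether 1 + 1 + 1 + 2 + 1 + 8 + 8 = 22.
22 ÷ 6 = 3 complete bars with 4 eighth notes remaining.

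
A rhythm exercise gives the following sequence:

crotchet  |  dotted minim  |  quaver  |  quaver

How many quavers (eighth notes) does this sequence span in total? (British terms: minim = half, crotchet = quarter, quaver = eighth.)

Express everything in eighth notes: crotchet = 2; dotted minim = 6; quaver = 1; quaver = 1.
Total: 2 + 6 + 1 + 1 = 10 eighth notes.

10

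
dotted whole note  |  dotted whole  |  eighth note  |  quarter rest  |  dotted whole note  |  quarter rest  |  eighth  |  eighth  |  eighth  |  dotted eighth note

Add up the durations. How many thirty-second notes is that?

In thirty-second notes: dotted whole note = 48; dotted whole = 48; eighth note = 4; quarter rest = 8; dotted whole note = 48; quarter rest = 8; eighth = 4; eighth = 4; eighth = 4; dotted eighth note = 6.
Adding: 48 + 48 + 4 + 8 + 48 + 8 + 4 + 4 + 4 + 6 = 182 thirty-second notes.

182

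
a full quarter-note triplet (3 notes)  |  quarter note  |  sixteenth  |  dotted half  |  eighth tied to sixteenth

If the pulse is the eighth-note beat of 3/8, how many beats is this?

One eighth-note beat = 2 sixteenth notes.
Working in sixteenth notes: a full quarter-note triplet (3 notes) (three triplet quarters span one half) = 8; quarter note = 4; sixteenth = 1; dotted half = 12; eighth tied to sixteenth (eighth + sixteenth) = 3.
Adding: 8 + 4 + 1 + 12 + 3 = 28.
28 ÷ 2 = 14 beats.

14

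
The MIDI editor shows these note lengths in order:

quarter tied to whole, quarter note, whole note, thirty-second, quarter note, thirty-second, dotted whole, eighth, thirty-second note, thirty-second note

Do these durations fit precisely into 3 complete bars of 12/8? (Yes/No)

One bar of 12/8 = 48 thirty-second notes, so 3 bars = 144.
In thirty-second notes: quarter tied to whole (quarter + whole) = 40; quarter note = 8; whole note = 32; thirty-second = 1; quarter note = 8; thirty-second = 1; dotted whole = 48; eighth = 4; thirty-second note = 1; thirty-second note = 1.
Adding: 40 + 8 + 32 + 1 + 8 + 1 + 48 + 4 + 1 + 1 = 144.
144 equals 144, so the answer is Yes.

Yes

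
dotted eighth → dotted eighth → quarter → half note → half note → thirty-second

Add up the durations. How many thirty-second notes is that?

Working in thirty-second notes: dotted eighth = 6; dotted eighth = 6; quarter = 8; half note = 16; half note = 16; thirty-second = 1.
Adding: 6 + 6 + 8 + 16 + 16 + 1 = 53 thirty-second notes.

53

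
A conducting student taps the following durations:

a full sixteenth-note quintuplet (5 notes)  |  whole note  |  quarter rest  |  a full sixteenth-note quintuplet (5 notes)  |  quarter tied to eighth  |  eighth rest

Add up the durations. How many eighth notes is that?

Each duration in eighth notes: a full sixteenth-note quintuplet (5 notes) (five quintuplet sixteenths span one quarter) = 2; whole note = 8; quarter rest = 2; a full sixteenth-note quintuplet (5 notes) (five quintuplet sixteenths span one quarter) = 2; quarter tied to eighth (quarter + eighth) = 3; eighth rest = 1.
Total: 2 + 8 + 2 + 2 + 3 + 1 = 18 eighth notes.

18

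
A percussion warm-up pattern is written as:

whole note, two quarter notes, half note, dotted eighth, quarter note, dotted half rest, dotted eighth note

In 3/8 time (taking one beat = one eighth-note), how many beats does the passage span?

27

One eighth-note beat = 2 sixteenth notes.
In sixteenth notes: whole note = 16; quarter note = 4; quarter note = 4; half note = 8; dotted eighth = 3; quarter note = 4; dotted half rest = 12; dotted eighth note = 3.
Total: 16 + 4 + 4 + 8 + 3 + 4 + 12 + 3 = 54.
54 ÷ 2 = 27 beats.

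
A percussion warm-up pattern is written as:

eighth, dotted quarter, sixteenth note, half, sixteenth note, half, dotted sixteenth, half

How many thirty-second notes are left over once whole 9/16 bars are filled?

One bar of 9/16 = 18 thirty-second notes.
Express everything in thirty-second notes: eighth = 4; dotted quarter = 12; sixteenth note = 2; half = 16; sixteenth note = 2; half = 16; dotted sixteenth = 3; half = 16.
Adding: 4 + 12 + 2 + 16 + 2 + 16 + 3 + 16 = 71.
71 ÷ 18 = 3 complete bars with 17 thirty-second notes remaining.

17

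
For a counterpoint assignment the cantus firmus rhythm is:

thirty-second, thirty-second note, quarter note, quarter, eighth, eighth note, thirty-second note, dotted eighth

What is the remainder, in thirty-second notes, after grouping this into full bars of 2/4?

1

One bar of 2/4 = 16 thirty-second notes.
In thirty-second notes: thirty-second = 1; thirty-second note = 1; quarter note = 8; quarter = 8; eighth = 4; eighth note = 4; thirty-second note = 1; dotted eighth = 6.
Total: 1 + 1 + 8 + 8 + 4 + 4 + 1 + 6 = 33.
33 ÷ 16 = 2 complete bars with 1 thirty-second note remaining.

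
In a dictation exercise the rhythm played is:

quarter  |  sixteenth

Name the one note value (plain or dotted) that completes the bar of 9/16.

quarter note

The bar of 9/16 = 9 sixteenth notes.
Working in sixteenth notes: quarter = 4; sixteenth = 1.
Adding: 4 + 1 = 5.
Remaining: 9 − 5 = 4 sixteenth notes, which is a quarter note.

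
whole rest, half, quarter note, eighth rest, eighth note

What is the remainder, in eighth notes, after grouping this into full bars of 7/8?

One bar of 7/8 = 7 eighth notes.
In eighth notes: whole rest = 8; half = 4; quarter note = 2; eighth rest = 1; eighth note = 1.
Altogether 8 + 4 + 2 + 1 + 1 = 16.
16 ÷ 7 = 2 complete bars with 2 eighth notes remaining.

2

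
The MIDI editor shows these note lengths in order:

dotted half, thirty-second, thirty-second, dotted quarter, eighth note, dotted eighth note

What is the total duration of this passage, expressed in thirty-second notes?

Convert each value to thirty-second notes: dotted half = 24; thirty-second = 1; thirty-second = 1; dotted quarter = 12; eighth note = 4; dotted eighth note = 6.
Altogether 24 + 1 + 1 + 12 + 4 + 6 = 48 thirty-second notes.

48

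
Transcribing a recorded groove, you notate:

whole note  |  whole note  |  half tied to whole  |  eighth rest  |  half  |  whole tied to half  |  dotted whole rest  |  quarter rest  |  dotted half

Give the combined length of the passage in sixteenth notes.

In sixteenth notes: whole note = 16; whole note = 16; half tied to whole (half + whole) = 24; eighth rest = 2; half = 8; whole tied to half (whole + half) = 24; dotted whole rest = 24; quarter rest = 4; dotted half = 12.
Adding: 16 + 16 + 24 + 2 + 8 + 24 + 24 + 4 + 12 = 130 sixteenth notes.

130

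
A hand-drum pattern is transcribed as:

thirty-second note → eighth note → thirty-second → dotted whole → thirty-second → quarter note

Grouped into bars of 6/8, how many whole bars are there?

One bar of 6/8 = 24 thirty-second notes.
Convert each value to thirty-second notes: thirty-second note = 1; eighth note = 4; thirty-second = 1; dotted whole = 48; thirty-second = 1; quarter note = 8.
Sum: 1 + 4 + 1 + 48 + 1 + 8 = 63.
63 ÷ 24 = 2 complete bars with 15 left over.

2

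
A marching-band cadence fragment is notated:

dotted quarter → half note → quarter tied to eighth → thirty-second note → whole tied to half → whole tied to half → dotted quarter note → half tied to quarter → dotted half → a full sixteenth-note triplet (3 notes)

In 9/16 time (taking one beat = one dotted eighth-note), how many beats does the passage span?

33.5

One dotted eighth-note beat = 6 thirty-second notes.
Working in thirty-second notes: dotted quarter = 12; half note = 16; quarter tied to eighth (quarter + eighth) = 12; thirty-second note = 1; whole tied to half (whole + half) = 48; whole tied to half (whole + half) = 48; dotted quarter note = 12; half tied to quarter (half + quarter) = 24; dotted half = 24; a full sixteenth-note triplet (3 notes) (three triplet sixteenths span one eighth) = 4.
Total: 12 + 16 + 12 + 1 + 48 + 48 + 12 + 24 + 24 + 4 = 201.
201 ÷ 6 = 33.5 beats.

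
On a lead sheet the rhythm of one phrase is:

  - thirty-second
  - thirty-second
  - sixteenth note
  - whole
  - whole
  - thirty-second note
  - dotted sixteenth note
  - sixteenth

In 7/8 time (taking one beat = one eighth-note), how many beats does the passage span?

18.5

One eighth-note beat = 4 thirty-second notes.
Convert each value to thirty-second notes: thirty-second = 1; thirty-second = 1; sixteenth note = 2; whole = 32; whole = 32; thirty-second note = 1; dotted sixteenth note = 3; sixteenth = 2.
Altogether 1 + 1 + 2 + 32 + 32 + 1 + 3 + 2 = 74.
74 ÷ 4 = 18.5 beats.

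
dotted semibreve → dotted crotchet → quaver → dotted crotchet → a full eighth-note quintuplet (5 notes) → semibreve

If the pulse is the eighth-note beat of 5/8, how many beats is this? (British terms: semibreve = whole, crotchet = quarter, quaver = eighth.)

31

One eighth-note beat = 2 sixteenth notes.
Working in sixteenth notes: dotted semibreve = 24; dotted crotchet = 6; quaver = 2; dotted crotchet = 6; a full eighth-note quintuplet (5 notes) (five quintuplet eighths span one half) = 8; semibreve = 16.
Altogether 24 + 6 + 2 + 6 + 8 + 16 = 62.
62 ÷ 2 = 31 beats.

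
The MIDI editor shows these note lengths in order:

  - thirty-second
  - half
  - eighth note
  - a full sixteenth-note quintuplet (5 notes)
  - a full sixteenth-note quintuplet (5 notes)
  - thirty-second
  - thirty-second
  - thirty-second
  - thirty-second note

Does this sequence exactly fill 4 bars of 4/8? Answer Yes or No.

No

One bar of 4/8 = 16 thirty-second notes, so 4 bars = 64.
Each duration in thirty-second notes: thirty-second = 1; half = 16; eighth note = 4; a full sixteenth-note quintuplet (5 notes) (five quintuplet sixteenths span one quarter) = 8; a full sixteenth-note quintuplet (5 notes) (five quintuplet sixteenths span one quarter) = 8; thirty-second = 1; thirty-second = 1; thirty-second = 1; thirty-second note = 1.
Adding: 1 + 16 + 4 + 8 + 8 + 1 + 1 + 1 + 1 = 41.
41 falls short of 64, so the answer is No.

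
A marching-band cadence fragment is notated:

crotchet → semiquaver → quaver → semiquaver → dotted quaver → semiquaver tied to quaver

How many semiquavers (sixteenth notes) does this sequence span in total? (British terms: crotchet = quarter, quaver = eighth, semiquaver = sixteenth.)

14

Each duration in sixteenth notes: crotchet = 4; semiquaver = 1; quaver = 2; semiquaver = 1; dotted quaver = 3; semiquaver tied to quaver (semiquaver + quaver) = 3.
Adding: 4 + 1 + 2 + 1 + 3 + 3 = 14 sixteenth notes.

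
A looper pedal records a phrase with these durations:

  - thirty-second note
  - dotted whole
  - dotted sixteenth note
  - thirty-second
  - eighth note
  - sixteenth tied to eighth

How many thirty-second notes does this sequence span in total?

Convert each value to thirty-second notes: thirty-second note = 1; dotted whole = 48; dotted sixteenth note = 3; thirty-second = 1; eighth note = 4; sixteenth tied to eighth (sixteenth + eighth) = 6.
Sum: 1 + 48 + 3 + 1 + 4 + 6 = 63 thirty-second notes.

63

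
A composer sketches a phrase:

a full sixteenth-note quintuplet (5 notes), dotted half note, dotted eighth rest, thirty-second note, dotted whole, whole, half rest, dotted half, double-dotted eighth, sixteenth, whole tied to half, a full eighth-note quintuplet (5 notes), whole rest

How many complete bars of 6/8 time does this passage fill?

One bar of 6/8 = 24 thirty-second notes.
In thirty-second notes: a full sixteenth-note quintuplet (5 notes) (five quintuplet sixteenths span one quarter) = 8; dotted half note = 24; dotted eighth rest = 6; thirty-second note = 1; dotted whole = 48; whole = 32; half rest = 16; dotted half = 24; double-dotted eighth = 7; sixteenth = 2; whole tied to half (whole + half) = 48; a full eighth-note quintuplet (5 notes) (five quintuplet eighths span one half) = 16; whole rest = 32.
Sum: 8 + 24 + 6 + 1 + 48 + 32 + 16 + 24 + 7 + 2 + 48 + 16 + 32 = 264.
264 ÷ 24 = 11 complete bars with 0 left over.

11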